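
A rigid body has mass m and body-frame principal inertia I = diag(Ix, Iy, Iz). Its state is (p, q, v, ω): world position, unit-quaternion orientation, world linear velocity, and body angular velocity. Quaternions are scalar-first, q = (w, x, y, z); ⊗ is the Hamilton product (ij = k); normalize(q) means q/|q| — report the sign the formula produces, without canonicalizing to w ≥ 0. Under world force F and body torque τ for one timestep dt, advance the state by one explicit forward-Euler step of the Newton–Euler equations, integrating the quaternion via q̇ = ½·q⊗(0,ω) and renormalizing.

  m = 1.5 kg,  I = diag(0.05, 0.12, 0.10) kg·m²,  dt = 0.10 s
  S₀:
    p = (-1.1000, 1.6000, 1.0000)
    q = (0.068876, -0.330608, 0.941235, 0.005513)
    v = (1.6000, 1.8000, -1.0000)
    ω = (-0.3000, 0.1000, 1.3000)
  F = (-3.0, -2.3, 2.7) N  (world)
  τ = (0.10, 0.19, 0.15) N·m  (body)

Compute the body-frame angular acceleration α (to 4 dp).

ω×(Iω) gyroscopic = (-0.0026, 0.0195, -0.0021)
angular accel α = (2.0520, 1.4208, 1.5210)

α = (2.0520, 1.4208, 1.5210)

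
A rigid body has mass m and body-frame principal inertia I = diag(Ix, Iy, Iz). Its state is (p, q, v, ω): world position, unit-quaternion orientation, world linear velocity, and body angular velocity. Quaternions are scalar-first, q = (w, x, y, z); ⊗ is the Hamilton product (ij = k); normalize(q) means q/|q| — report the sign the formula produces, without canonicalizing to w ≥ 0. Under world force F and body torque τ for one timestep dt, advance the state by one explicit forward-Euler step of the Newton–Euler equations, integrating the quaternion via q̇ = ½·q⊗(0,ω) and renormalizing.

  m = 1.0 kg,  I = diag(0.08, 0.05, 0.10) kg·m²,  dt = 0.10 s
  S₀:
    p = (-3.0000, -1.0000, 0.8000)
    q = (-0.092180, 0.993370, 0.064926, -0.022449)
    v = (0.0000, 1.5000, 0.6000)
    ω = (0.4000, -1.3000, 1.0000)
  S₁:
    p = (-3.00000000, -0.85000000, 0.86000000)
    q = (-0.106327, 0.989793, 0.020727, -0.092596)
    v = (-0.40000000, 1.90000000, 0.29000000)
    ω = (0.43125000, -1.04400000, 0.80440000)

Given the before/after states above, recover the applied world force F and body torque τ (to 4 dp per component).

Δv = v₁−v₀ = (-0.40000000, 0.40000000, -0.31000000)
applied force F = (-4.0000, 4.0000, -3.1000)
Δω = ω₁−ω₀ = (0.03125000, 0.25600000, -0.19560000)
precession coupling = (-0.0650, -0.0080, 0.0156)
applied torque τ = (-0.0400, 0.1200, -0.1800)

F = (-4.0000, 4.0000, -3.1000)
τ = (-0.0400, 0.1200, -0.1800)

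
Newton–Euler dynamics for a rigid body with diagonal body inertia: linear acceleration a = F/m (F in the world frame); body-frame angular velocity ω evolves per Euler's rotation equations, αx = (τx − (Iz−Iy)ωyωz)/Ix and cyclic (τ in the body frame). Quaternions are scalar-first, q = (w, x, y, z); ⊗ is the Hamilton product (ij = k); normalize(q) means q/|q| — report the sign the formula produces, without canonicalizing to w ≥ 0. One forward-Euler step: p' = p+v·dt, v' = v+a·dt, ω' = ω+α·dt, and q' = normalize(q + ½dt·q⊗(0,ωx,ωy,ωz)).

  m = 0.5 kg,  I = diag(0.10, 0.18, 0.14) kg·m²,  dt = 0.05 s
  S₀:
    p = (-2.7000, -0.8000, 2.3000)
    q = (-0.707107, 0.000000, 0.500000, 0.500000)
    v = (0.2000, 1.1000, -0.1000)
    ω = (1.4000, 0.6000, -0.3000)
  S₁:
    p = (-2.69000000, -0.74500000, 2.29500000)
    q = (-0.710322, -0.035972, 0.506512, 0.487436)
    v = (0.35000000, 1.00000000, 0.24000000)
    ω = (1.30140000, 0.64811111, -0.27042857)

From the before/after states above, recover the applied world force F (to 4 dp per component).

F = (1.5000, -1.0000, 3.4000)

velocity change Δv = (0.15000000, -0.10000000, 0.34000000)
F = m·Δv/dt = (1.5000, -1.0000, 3.4000)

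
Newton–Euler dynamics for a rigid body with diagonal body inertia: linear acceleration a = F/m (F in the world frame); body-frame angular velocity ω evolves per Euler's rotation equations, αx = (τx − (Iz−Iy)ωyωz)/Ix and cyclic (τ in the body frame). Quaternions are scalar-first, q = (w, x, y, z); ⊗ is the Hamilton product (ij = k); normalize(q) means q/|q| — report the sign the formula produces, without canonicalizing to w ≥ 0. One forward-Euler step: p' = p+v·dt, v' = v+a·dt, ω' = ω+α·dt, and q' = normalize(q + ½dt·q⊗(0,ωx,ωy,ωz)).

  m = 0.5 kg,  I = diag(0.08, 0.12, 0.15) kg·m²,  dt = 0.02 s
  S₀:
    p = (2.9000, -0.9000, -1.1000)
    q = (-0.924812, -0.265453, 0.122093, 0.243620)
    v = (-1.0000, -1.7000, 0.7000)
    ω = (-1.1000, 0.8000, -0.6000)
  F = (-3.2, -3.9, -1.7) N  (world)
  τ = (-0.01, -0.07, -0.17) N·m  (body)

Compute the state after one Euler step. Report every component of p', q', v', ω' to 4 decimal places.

gyro term ω×Iω = (-0.0144, -0.0462, -0.0352)
(τ − ω×Iω)/I = (0.0550, -0.1983, -0.8987)
new body rate ω' = (-1.0989, 0.7960, -0.6180)
2q̇ = q⊗(0,ω) = (-0.2435007, 0.7491414, -1.1671034, 0.4768271)
q + ½dt·q⊗(0,ω), renormalized = (-0.9271, -0.2579, 0.1104, 0.2484)
p' = p + v·dt = (2.8800, -0.9340, -1.0860)
new velocity v' = (-1.1280, -1.8560, 0.6320)

p' = (2.8800, -0.9340, -1.0860)
q' = (-0.9271, -0.2579, 0.1104, 0.2484)
v' = (-1.1280, -1.8560, 0.6320)
ω' = (-1.0989, 0.7960, -0.6180)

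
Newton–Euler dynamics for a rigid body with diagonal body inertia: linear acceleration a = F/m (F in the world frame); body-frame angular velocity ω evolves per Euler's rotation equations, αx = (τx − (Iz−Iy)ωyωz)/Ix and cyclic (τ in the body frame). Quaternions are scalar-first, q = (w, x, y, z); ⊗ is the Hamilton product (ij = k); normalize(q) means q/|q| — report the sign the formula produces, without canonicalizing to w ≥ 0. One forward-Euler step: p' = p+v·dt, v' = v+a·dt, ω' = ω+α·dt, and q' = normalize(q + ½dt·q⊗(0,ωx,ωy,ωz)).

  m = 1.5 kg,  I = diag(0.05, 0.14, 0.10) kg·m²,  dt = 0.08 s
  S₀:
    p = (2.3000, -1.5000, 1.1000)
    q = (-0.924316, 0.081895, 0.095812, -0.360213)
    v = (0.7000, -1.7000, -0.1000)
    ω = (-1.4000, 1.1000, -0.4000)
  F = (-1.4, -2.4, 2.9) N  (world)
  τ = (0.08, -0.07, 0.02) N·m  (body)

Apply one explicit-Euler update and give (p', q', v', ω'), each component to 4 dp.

(τ − ω×Iω)/I = (1.2480, -0.3000, 1.5860)
ω + α·dt = (-1.3002, 1.0760, -0.2731)
q⊗(0,ω) = (-0.1348254, 1.6519519, -0.4796914, 0.5939477)
q + ½dt·q⊗(0,ω), renormalized = (-0.9272, 0.1476, 0.0764, -0.3356)
a = F/m = (-0.9333, -1.6000, 1.9333)
p' = p + v·dt = (2.3560, -1.6360, 1.0920)
v' = v + a·dt = (0.6253, -1.8280, 0.0547)

p' = (2.3560, -1.6360, 1.0920)
q' = (-0.9272, 0.1476, 0.0764, -0.3356)
v' = (0.6253, -1.8280, 0.0547)
ω' = (-1.3002, 1.0760, -0.2731)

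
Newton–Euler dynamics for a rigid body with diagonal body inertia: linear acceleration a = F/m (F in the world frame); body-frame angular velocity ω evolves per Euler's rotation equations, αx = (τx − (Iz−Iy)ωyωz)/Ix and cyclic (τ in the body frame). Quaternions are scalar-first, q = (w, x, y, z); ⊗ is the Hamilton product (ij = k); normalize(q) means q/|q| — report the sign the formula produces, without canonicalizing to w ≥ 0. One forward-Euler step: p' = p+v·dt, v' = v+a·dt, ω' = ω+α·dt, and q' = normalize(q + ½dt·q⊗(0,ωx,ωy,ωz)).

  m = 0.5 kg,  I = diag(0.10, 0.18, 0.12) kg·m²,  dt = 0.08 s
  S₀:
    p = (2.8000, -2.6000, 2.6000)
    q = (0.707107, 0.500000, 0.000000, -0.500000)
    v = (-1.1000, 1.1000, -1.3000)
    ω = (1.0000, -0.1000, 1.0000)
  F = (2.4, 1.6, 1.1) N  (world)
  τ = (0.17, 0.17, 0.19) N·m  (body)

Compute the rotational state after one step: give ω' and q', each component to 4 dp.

precession coupling ω×(Iω) = (0.0060, -0.0200, -0.0080)
angular accel α = (1.6400, 1.0556, 1.6500)
ω + α·dt = (1.1312, -0.0156, 1.1320)
Hamilton product q⊗(0,ω) = (0.0000000, 0.6571070, -1.0707107, 0.6571070)
updated quaternion q' = (0.7060, 0.5254, -0.0428, -0.4730)

ω' = (1.1312, -0.0156, 1.1320)
q' = (0.7060, 0.5254, -0.0428, -0.4730)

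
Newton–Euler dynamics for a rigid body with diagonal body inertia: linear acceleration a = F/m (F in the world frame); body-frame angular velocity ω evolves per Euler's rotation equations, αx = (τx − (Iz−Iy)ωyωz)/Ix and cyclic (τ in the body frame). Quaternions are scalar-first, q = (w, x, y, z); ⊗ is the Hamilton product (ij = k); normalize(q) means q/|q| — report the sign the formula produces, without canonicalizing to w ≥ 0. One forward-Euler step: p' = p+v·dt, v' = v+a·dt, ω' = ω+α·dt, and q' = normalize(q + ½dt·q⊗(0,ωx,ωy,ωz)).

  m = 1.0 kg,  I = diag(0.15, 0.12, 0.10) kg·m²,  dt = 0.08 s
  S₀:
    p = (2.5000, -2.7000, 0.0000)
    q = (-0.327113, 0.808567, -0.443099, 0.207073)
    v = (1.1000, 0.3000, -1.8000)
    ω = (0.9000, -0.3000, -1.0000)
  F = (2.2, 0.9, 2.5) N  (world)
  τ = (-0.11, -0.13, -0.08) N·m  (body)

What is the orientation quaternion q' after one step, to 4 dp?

q' = (-0.3527, 0.8158, -0.3988, 0.2261)

Hamilton product q⊗(0,ω) = (-0.6535670, 0.2108192, 1.0930666, 0.4833320)
q + ½dt·q⊗(0,ω), renormalized = (-0.3527, 0.8158, -0.3988, 0.2261)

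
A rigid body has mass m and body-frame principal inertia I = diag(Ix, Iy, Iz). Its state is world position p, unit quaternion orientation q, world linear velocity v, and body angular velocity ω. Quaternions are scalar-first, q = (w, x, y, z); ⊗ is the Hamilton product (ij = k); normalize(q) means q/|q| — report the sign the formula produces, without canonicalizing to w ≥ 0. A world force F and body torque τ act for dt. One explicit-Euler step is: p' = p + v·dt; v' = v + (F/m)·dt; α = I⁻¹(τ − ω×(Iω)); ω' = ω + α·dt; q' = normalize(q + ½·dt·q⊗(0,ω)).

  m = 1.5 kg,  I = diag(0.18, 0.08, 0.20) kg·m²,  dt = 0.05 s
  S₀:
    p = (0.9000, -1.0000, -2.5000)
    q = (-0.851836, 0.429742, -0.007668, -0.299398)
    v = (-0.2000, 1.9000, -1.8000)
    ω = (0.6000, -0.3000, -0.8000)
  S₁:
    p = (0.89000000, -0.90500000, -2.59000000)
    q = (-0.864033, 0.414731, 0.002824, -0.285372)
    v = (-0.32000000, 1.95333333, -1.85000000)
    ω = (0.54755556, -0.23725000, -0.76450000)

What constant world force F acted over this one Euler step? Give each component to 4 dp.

velocity change Δv = (-0.12000000, 0.05333333, -0.05000000)
applied force F = (-3.6000, 1.6000, -1.5000)

F = (-3.6000, 1.6000, -1.5000)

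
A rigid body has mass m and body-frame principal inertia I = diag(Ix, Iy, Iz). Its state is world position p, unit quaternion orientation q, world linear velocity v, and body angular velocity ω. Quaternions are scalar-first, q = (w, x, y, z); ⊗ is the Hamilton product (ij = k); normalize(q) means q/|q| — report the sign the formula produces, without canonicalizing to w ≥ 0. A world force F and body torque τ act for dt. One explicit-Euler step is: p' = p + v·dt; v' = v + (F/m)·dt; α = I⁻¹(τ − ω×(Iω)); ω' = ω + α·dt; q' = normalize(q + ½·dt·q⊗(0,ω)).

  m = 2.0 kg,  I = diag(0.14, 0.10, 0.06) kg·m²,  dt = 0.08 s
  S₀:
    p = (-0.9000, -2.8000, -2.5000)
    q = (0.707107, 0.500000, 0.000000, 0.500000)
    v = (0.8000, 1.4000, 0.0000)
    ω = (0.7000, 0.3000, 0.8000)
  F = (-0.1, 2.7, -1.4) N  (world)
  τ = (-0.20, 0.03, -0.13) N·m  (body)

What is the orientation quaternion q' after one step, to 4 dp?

q' = (0.6764, 0.5133, 0.0065, 0.5281)

q⊗(0,ω) = (-0.7500000, 0.3449749, 0.1621321, 0.7156856)
q + ½dt·q⊗(0,ω), renormalized = (0.6764, 0.5133, 0.0065, 0.5281)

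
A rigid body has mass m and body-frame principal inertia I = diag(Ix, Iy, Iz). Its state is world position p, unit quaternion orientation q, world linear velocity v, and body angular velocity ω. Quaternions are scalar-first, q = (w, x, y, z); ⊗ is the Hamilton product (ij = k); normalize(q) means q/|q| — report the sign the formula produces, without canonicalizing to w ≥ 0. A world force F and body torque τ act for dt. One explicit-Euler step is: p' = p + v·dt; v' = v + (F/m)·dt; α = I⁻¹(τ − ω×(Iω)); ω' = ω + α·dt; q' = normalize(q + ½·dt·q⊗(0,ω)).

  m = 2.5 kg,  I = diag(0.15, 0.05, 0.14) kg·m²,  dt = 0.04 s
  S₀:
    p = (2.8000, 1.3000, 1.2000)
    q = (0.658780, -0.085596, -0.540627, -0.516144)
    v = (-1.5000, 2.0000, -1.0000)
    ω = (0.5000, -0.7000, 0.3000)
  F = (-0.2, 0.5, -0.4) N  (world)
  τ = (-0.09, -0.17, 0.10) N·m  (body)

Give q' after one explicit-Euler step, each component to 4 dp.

2q̇ = q⊗(0,ω) = (-0.1807977, -0.1940989, -0.6935392, 0.5278647)
updated quaternion q' = (0.6551, -0.0895, -0.5544, -0.5055)

q' = (0.6551, -0.0895, -0.5544, -0.5055)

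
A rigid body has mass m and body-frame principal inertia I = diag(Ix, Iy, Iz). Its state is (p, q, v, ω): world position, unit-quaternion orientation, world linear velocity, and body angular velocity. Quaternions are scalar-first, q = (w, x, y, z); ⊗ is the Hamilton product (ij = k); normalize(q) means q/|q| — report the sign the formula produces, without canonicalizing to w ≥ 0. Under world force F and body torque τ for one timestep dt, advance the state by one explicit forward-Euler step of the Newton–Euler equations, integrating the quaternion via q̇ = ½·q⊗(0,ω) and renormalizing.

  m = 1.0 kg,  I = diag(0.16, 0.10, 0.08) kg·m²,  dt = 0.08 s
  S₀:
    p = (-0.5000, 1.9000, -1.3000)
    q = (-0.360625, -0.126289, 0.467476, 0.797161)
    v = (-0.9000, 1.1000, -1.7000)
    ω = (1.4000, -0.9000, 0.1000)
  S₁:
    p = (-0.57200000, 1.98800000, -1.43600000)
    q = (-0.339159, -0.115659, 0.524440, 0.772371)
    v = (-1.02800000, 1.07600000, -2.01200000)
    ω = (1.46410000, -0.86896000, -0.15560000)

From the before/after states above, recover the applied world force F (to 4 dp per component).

velocity change Δv = (-0.12800000, -0.02400000, -0.31200000)
m·(v₁−v₀)/dt = (-1.6000, -0.3000, -3.9000)

F = (-1.6000, -0.3000, -3.9000)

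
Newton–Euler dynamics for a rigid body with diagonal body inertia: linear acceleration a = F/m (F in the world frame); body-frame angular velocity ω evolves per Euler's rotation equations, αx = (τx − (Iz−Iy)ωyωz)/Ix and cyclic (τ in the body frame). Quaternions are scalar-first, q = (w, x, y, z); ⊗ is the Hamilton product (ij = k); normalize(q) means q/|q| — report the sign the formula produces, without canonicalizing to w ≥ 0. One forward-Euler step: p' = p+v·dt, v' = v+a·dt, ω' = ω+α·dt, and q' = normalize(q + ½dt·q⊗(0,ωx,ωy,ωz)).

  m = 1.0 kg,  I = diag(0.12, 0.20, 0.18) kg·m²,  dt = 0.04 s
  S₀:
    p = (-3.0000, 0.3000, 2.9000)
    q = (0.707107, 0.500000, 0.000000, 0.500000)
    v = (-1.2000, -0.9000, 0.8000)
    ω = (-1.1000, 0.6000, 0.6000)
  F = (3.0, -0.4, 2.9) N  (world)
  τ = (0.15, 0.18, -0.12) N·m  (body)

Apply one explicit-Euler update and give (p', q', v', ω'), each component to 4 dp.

p' = (-3.0480, 0.2640, 2.9320)
q' = (0.7118, 0.4783, -0.0085, 0.5143)
v' = (-1.0800, -0.9160, 0.9160)
ω' = (-1.0476, 0.6281, 0.5851)

a = (3.0000, -0.4000, 2.9000)
new position p' = (-3.0480, 0.2640, 2.9320)
new velocity v' = (-1.0800, -0.9160, 0.9160)
ω×(Iω) gyroscopic = (-0.0072, 0.0396, -0.0528)
α = I⁻¹(τ − ω×Iω) = (1.3100, 0.7020, -0.3733)
new body rate ω' = (-1.0476, 0.6281, 0.5851)
2q̇ = q⊗(0,ω) = (0.2500000, -1.0778177, -0.4257358, 0.7242642)
q + ½dt·q⊗(0,ω), renormalized = (0.7118, 0.4783, -0.0085, 0.5143)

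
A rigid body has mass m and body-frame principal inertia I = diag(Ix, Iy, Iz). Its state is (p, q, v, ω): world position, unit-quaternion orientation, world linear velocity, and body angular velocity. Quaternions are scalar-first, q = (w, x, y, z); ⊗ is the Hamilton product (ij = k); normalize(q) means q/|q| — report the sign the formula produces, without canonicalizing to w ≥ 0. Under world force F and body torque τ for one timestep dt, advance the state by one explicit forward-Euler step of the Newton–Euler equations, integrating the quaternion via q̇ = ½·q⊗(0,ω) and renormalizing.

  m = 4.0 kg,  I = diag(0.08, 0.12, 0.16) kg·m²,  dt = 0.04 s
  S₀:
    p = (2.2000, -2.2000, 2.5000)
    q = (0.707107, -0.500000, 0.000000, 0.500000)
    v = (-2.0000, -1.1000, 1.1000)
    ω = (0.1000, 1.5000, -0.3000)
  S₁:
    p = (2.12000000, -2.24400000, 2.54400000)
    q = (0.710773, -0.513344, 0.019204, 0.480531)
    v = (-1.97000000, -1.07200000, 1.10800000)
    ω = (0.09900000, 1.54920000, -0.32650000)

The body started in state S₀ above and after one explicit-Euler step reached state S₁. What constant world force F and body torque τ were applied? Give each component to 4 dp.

Δω = ω₁−ω₀ = (-0.00100000, 0.04920000, -0.02650000)
gyro term ω₀×Iω₀ = (-0.0180, 0.0024, 0.0060)
I·α + gyro = (-0.0200, 0.1500, -0.1000)
velocity change Δv = (0.03000000, 0.02800000, 0.00800000)
m·(v₁−v₀)/dt = (3.0000, 2.8000, 0.8000)

F = (3.0000, 2.8000, 0.8000)
τ = (-0.0200, 0.1500, -0.1000)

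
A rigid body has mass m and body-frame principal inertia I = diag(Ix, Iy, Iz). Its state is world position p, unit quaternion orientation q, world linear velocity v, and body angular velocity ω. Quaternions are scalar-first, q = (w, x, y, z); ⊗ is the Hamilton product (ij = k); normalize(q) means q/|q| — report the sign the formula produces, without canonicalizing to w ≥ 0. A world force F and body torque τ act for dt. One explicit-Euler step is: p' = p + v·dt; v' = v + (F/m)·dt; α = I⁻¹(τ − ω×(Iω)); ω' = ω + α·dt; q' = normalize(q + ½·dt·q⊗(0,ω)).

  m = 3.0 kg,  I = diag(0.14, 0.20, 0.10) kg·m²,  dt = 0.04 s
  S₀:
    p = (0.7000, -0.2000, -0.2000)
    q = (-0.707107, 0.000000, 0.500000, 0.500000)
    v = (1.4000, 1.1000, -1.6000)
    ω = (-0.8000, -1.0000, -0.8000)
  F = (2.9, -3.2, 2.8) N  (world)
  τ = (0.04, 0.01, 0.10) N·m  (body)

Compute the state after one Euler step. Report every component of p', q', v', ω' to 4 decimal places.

p' = (0.7560, -0.1560, -0.2640)
q' = (-0.6888, 0.0133, 0.5059, 0.5191)
v' = (1.4387, 1.0573, -1.5627)
ω' = (-0.7657, -1.0031, -0.7792)

(τ − ω×Iω)/I = (0.8571, -0.0780, 0.5200)
ω' = ω + α·dt = (-0.7657, -1.0031, -0.7792)
2q̇ = q⊗(0,ω) = (0.9000000, 0.6656856, 0.3071070, 0.9656856)
updated quaternion q' = (-0.6888, 0.0133, 0.5059, 0.5191)
p' = p + v·dt = (0.7560, -0.1560, -0.2640)
v' = v + a·dt = (1.4387, 1.0573, -1.5627)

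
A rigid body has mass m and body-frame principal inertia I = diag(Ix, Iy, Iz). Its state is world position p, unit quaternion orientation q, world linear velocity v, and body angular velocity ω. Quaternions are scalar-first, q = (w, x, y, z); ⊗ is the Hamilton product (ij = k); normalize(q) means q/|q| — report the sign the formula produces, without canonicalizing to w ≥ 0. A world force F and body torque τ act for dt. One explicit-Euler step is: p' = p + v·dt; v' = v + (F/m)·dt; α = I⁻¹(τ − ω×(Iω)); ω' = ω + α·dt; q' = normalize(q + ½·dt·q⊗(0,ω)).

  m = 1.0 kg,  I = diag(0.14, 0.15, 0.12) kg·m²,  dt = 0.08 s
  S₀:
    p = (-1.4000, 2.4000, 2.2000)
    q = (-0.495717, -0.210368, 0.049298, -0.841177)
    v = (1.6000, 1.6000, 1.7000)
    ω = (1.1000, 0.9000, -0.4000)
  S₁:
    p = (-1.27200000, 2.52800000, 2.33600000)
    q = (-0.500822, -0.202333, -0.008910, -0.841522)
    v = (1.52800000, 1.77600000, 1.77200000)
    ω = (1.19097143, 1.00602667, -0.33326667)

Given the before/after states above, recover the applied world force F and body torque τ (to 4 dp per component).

F = (-0.9000, 2.2000, 0.9000)
τ = (0.1700, 0.1900, 0.1100)

ω₁ − ω₀ = (0.09097143, 0.10602667, 0.06673333)
precession coupling = (0.0108, -0.0088, 0.0099)
applied torque τ = (0.1700, 0.1900, 0.1100)
velocity change Δv = (-0.07200000, 0.17600000, 0.07200000)
F = m·Δv/dt = (-0.9000, 2.2000, 0.9000)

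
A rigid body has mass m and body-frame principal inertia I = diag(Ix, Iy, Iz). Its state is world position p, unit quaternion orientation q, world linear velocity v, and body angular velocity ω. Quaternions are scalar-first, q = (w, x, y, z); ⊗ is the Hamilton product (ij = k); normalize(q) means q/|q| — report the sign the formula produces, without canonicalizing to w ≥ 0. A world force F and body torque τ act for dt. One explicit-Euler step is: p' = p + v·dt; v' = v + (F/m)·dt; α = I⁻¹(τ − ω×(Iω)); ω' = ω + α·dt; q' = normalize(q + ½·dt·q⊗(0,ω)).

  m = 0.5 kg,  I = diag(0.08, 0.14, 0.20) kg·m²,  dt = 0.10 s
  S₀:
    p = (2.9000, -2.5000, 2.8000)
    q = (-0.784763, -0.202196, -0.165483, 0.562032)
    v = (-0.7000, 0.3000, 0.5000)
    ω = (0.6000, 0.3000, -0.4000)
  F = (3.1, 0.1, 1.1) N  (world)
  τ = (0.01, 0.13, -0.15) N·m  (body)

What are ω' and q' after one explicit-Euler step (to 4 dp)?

ω' = (0.6215, 0.3723, -0.4804)
q' = (-0.7644, -0.2307, -0.1643, 0.5792)

α = I⁻¹(τ − ω×Iω) = (0.2150, 0.7229, -0.8040)
new body rate ω' = (0.6215, 0.3723, -0.4804)
2q̇ = q⊗(0,ω) = (0.3957753, -0.5732742, 0.0209119, 0.3525362)
updated quaternion q' = (-0.7644, -0.2307, -0.1643, 0.5792)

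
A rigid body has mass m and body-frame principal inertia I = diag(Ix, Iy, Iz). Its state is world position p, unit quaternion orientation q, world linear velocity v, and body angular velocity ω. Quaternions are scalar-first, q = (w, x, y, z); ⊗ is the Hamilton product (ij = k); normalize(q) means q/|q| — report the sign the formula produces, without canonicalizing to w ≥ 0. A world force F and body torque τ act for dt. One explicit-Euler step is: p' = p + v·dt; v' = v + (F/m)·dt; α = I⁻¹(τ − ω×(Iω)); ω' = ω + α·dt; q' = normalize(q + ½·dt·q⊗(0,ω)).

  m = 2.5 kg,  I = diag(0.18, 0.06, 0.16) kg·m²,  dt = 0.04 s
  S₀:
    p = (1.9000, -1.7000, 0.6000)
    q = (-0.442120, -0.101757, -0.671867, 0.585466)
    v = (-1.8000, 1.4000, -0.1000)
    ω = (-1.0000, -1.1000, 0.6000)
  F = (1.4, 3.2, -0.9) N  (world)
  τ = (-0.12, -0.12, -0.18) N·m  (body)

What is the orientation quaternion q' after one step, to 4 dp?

q⊗(0,ω) = (-1.1920903, 0.6830124, -0.0380798, -0.8252063)
updated quaternion q' = (-0.4657, -0.0881, -0.6723, 0.5687)

q' = (-0.4657, -0.0881, -0.6723, 0.5687)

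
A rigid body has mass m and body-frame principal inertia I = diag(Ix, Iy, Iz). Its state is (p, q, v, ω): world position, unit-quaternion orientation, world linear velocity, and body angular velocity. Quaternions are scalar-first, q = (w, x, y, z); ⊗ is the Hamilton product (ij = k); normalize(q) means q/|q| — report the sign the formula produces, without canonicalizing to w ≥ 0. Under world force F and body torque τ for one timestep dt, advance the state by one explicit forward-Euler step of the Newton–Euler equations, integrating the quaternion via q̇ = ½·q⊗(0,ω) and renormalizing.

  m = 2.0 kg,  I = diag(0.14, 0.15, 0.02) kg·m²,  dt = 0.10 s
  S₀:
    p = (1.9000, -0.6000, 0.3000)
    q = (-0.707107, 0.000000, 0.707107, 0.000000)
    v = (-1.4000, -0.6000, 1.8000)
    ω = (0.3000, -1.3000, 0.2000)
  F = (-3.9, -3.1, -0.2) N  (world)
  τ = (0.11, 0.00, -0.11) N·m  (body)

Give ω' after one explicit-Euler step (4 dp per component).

precession coupling ω×(Iω) = (0.0338, 0.0072, -0.0039)
(τ − ω×Iω)/I = (0.5443, -0.0480, -5.3050)
new body rate ω' = (0.3544, -1.3048, -0.3305)

ω' = (0.3544, -1.3048, -0.3305)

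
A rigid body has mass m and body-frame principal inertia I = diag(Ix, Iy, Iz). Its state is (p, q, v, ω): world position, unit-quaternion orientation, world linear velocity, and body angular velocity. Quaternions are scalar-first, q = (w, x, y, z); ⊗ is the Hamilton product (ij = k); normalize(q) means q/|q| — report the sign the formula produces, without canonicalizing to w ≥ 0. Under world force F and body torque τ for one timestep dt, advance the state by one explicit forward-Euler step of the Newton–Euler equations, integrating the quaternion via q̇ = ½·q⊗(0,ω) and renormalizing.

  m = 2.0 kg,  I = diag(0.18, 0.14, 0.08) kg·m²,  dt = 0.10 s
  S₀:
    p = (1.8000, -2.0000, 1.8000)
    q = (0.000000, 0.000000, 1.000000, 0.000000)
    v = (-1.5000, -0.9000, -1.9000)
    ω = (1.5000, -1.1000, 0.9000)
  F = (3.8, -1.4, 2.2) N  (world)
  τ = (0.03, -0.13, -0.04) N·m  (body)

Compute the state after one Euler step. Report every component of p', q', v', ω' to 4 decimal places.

linear accel F/m = (1.9000, -0.7000, 1.1000)
p + v·dt = (1.6500, -2.0900, 1.6100)
new velocity v' = (-1.3100, -0.9700, -1.7900)
(τ − ω×Iω)/I = (-0.1633, -1.8929, -1.3250)
ω + α·dt = (1.4837, -1.2893, 0.7675)
Hamilton product q⊗(0,ω) = (1.1000000, 0.9000000, 0.0000000, -1.5000000)
q + ½dt·q⊗(0,ω), renormalized = (0.0547, 0.0448, 0.9947, -0.0746)

p' = (1.6500, -2.0900, 1.6100)
q' = (0.0547, 0.0448, 0.9947, -0.0746)
v' = (-1.3100, -0.9700, -1.7900)
ω' = (1.4837, -1.2893, 0.7675)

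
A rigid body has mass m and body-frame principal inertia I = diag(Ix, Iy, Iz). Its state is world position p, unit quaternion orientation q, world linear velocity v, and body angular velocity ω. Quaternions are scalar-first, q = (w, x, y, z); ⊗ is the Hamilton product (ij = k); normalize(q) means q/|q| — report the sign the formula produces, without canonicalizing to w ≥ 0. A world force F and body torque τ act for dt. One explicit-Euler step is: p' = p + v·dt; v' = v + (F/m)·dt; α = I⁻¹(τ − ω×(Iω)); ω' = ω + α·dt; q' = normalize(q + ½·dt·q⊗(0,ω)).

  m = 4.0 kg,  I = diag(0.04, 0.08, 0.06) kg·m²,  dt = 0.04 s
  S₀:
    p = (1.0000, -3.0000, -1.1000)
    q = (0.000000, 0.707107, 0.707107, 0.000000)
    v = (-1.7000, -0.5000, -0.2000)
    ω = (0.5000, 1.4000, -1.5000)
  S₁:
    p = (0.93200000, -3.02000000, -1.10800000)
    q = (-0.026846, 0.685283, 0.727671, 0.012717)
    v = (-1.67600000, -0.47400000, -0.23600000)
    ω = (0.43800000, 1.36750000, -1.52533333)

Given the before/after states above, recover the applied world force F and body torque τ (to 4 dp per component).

F = (2.4000, 2.6000, -3.6000)
τ = (-0.0200, -0.0500, -0.0100)

velocity change Δv = (0.02400000, 0.02600000, -0.03600000)
applied force F = (2.4000, 2.6000, -3.6000)
Δω = ω₁−ω₀ = (-0.06200000, -0.03250000, -0.02533333)
ω₀×(Iω₀) = (0.0420, 0.0150, 0.0280)
I·α + gyro = (-0.0200, -0.0500, -0.0100)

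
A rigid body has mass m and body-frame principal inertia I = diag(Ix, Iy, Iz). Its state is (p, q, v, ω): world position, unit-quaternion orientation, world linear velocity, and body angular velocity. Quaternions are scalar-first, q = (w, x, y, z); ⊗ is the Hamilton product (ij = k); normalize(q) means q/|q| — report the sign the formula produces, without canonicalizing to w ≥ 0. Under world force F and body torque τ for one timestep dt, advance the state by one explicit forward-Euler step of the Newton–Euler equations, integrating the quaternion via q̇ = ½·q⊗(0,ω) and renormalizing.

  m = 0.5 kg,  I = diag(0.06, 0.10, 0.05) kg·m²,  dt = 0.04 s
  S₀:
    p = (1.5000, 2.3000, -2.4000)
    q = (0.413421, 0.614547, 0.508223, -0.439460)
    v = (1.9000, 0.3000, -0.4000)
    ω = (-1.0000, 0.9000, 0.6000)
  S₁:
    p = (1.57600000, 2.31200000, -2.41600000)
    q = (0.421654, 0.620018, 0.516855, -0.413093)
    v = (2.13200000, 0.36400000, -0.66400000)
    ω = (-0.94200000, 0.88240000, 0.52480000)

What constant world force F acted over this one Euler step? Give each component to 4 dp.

v₁ − v₀ = (0.23200000, 0.06400000, -0.26400000)
m·(v₁−v₀)/dt = (2.9000, 0.8000, -3.3000)

F = (2.9000, 0.8000, -3.3000)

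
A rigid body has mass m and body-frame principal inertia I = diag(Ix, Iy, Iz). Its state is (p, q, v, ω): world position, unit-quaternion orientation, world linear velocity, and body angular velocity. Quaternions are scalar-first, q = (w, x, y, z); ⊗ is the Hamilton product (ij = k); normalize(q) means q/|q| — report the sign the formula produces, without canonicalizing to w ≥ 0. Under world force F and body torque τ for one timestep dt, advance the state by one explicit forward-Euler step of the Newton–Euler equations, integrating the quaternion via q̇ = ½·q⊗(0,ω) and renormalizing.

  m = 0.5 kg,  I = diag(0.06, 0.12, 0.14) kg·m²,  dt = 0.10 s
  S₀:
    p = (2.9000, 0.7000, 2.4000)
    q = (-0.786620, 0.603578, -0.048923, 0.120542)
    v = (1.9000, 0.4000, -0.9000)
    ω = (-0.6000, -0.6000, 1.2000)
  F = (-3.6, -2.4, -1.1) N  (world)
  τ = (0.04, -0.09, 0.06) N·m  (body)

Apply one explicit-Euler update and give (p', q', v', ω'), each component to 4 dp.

(τ − ω×Iω)/I = (0.9067, -1.2300, 0.2743)
new body rate ω' = (-0.5093, -0.7230, 1.2274)
Hamilton product q⊗(0,ω) = (0.1881426, 0.4855896, -0.3246468, -1.3354446)
updated quaternion q' = (-0.7751, 0.6262, -0.0650, 0.0536)
p' = p + v·dt = (3.0900, 0.7400, 2.3100)
v' = v + a·dt = (1.1800, -0.0800, -1.1200)

p' = (3.0900, 0.7400, 2.3100)
q' = (-0.7751, 0.6262, -0.0650, 0.0536)
v' = (1.1800, -0.0800, -1.1200)
ω' = (-0.5093, -0.7230, 1.2274)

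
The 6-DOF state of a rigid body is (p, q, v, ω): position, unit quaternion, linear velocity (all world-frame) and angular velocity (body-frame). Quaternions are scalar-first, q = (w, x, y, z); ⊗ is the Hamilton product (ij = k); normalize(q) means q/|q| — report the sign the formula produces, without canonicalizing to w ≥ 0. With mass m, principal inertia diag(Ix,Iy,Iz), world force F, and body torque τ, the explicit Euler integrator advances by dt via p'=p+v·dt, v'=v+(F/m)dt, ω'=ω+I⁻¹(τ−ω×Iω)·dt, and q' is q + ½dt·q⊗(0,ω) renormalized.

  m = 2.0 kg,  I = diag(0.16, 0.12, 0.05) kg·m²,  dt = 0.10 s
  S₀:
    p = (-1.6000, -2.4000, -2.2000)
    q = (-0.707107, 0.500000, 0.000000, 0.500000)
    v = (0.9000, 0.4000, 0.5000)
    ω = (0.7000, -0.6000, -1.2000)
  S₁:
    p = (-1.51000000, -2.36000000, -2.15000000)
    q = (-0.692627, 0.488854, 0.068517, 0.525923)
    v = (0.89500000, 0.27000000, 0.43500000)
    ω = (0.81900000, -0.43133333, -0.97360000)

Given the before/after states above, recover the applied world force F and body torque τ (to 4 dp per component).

F = (-0.1000, -2.6000, -1.3000)
τ = (0.1400, 0.1100, 0.1300)

velocity change Δv = (-0.00500000, -0.13000000, -0.06500000)
F = m·Δv/dt = (-0.1000, -2.6000, -1.3000)
Δω = ω₁−ω₀ = (0.11900000, 0.16866667, 0.22640000)
applied torque τ = (0.1400, 0.1100, 0.1300)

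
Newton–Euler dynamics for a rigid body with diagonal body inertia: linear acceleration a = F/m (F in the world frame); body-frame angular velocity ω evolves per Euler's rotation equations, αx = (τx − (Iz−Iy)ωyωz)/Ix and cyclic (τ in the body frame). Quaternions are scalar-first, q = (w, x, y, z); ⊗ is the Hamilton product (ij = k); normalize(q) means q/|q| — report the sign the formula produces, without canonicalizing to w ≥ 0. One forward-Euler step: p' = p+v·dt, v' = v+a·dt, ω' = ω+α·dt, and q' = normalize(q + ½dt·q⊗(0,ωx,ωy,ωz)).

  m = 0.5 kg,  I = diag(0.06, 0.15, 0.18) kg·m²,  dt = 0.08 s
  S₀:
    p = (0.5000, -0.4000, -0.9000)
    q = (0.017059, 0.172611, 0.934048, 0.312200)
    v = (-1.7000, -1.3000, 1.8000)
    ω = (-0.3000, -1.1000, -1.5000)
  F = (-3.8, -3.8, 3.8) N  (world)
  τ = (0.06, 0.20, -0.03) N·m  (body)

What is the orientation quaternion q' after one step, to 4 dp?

Hamilton product q⊗(0,ω) = (1.5475361, -1.0627697, 0.1464916, 0.0647538)
q' = normalize(q + ½dt·q⊗(0,ω)) = (0.0787, 0.1297, 0.9372, 0.3139)

q' = (0.0787, 0.1297, 0.9372, 0.3139)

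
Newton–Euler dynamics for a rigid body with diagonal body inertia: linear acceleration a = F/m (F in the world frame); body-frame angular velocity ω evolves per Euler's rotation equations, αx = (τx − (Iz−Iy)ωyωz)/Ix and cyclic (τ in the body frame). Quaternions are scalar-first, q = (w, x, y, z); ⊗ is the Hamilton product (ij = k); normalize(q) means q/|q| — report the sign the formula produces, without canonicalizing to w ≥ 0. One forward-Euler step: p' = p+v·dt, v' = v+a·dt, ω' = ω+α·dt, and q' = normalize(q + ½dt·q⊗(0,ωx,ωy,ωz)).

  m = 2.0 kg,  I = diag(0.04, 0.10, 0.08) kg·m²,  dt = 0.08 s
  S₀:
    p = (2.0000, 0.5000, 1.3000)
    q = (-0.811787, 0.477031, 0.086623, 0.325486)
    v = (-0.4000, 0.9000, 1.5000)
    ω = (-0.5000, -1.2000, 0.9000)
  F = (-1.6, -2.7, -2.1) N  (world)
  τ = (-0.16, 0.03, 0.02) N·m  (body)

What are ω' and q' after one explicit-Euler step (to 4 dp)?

ω' = (-0.8632, -1.1904, 0.8840)
q' = (-0.8082, 0.5110, 0.1017, 0.2745)

α = I⁻¹(τ − ω×Iω) = (-4.5400, 0.1200, -0.2000)
ω + α·dt = (-0.8632, -1.1904, 0.8840)
Hamilton product q⊗(0,ω) = (0.0495257, 0.8744374, 0.3820735, -1.2597340)
q + ½dt·q⊗(0,ω), renormalized = (-0.8082, 0.5110, 0.1017, 0.2745)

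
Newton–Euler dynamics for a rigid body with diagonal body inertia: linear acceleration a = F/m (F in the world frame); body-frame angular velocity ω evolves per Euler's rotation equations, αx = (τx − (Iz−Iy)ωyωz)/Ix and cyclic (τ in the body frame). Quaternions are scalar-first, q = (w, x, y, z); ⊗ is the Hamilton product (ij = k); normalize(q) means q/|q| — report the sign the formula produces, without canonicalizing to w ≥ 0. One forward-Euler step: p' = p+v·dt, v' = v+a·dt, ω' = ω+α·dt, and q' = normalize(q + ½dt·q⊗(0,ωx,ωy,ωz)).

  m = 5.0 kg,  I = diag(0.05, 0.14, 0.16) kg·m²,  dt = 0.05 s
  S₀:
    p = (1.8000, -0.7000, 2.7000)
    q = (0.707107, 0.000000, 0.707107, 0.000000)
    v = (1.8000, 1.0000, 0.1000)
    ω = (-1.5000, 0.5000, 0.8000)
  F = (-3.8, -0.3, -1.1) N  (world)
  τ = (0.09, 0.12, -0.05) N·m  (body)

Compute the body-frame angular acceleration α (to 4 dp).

α = (1.6400, -0.0857, 0.1094)

ω×(Iω) gyroscopic = (0.0080, 0.1320, -0.0675)
angular accel α = (1.6400, -0.0857, 0.1094)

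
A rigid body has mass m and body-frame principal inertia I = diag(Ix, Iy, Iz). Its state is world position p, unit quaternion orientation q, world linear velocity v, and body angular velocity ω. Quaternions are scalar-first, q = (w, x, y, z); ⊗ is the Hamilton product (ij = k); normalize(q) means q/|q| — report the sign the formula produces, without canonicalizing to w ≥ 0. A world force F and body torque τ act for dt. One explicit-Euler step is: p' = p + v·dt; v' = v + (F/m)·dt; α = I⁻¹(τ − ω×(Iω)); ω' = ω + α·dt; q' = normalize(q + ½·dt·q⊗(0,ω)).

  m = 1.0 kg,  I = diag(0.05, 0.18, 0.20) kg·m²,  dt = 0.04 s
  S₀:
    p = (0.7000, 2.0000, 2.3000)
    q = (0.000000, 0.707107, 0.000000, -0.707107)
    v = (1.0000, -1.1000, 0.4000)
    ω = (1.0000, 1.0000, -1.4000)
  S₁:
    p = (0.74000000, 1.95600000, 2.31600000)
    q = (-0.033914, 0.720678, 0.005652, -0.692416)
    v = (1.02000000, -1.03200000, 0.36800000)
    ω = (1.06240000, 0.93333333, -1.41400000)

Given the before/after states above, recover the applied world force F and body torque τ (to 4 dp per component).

F = (0.5000, 1.7000, -0.8000)
τ = (0.0500, -0.0900, 0.0600)

rate change Δω = (0.06240000, -0.06666667, -0.01400000)
gyro term ω₀×Iω₀ = (-0.0280, 0.2100, 0.1300)
I·α + gyro = (0.0500, -0.0900, 0.0600)
velocity change Δv = (0.02000000, 0.06800000, -0.03200000)
F = m·Δv/dt = (0.5000, 1.7000, -0.8000)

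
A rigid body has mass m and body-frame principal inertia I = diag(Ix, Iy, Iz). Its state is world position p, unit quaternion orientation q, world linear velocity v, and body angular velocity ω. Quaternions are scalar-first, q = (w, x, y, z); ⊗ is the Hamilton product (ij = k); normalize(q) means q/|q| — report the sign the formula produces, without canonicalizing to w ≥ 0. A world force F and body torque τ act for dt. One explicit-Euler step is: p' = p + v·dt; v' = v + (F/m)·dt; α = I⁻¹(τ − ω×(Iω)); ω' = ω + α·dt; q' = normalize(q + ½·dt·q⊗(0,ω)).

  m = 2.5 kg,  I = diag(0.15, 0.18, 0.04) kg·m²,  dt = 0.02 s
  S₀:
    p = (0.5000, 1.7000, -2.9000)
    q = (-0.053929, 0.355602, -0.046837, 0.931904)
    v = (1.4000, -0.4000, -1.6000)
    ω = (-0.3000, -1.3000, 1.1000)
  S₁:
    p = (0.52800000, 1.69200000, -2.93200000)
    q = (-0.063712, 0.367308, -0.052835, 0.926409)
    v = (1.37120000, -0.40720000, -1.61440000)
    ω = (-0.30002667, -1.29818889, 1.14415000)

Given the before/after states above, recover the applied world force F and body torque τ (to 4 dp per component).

F = (-3.6000, -0.9000, -1.8000)
τ = (0.2000, -0.0200, 0.1000)

rate change Δω = (-0.00002667, 0.00181111, 0.04415000)
applied torque τ = (0.2000, -0.0200, 0.1000)
velocity change Δv = (-0.02880000, -0.00720000, -0.01440000)
applied force F = (-3.6000, -0.9000, -1.8000)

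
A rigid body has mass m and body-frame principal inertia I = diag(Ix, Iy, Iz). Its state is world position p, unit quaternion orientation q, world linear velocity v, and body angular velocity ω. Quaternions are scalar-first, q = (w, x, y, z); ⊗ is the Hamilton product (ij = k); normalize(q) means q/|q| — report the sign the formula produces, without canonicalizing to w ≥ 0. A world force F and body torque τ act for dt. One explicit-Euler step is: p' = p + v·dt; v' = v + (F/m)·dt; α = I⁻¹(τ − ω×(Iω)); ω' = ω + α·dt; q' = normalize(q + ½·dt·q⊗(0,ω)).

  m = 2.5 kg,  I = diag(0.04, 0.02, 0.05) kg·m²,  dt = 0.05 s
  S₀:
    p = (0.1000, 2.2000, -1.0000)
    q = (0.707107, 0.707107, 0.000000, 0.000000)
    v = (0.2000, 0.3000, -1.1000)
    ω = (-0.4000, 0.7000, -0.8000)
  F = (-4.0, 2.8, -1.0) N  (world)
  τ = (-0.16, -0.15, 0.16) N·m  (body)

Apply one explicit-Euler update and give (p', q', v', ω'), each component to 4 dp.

p' = (0.1100, 2.2150, -1.0550)
q' = (0.7139, 0.6998, 0.0265, -0.0018)
v' = (0.1200, 0.3560, -1.1200)
ω' = (-0.5790, 0.3330, -0.6456)

p' = p + v·dt = (0.1100, 2.2150, -1.0550)
v' = v + a·dt = (0.1200, 0.3560, -1.1200)
gyro term ω×Iω = (-0.0168, -0.0032, 0.0056)
angular accel α = (-3.5800, -7.3400, 3.0880)
new body rate ω' = (-0.5790, 0.3330, -0.6456)
q⊗(0,ω) = (0.2828428, -0.2828428, 1.0606605, -0.0707107)
updated quaternion q' = (0.7139, 0.6998, 0.0265, -0.0018)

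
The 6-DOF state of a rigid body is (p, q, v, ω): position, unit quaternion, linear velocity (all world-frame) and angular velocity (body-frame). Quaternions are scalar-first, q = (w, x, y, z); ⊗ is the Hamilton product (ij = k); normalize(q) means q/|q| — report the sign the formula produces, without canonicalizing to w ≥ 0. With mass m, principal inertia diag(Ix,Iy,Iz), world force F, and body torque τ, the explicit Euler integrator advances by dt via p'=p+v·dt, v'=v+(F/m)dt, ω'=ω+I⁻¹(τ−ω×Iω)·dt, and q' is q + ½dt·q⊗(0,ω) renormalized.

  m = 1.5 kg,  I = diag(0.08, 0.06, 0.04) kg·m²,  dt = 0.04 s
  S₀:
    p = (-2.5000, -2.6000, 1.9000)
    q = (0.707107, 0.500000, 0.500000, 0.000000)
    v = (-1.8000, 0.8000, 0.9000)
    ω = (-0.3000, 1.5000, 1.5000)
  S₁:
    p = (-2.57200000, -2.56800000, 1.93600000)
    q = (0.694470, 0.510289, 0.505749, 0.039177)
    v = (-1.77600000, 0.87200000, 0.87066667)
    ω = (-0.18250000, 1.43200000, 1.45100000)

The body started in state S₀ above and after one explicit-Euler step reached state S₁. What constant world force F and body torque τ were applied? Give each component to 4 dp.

F = (0.9000, 2.7000, -1.1000)
τ = (0.1900, -0.1200, -0.0400)

velocity change Δv = (0.02400000, 0.07200000, -0.02933333)
F = m·Δv/dt = (0.9000, 2.7000, -1.1000)
ω₁ − ω₀ = (0.11750000, -0.06800000, -0.04900000)
precession coupling = (-0.0450, -0.0180, 0.0090)
I·α + gyro = (0.1900, -0.1200, -0.0400)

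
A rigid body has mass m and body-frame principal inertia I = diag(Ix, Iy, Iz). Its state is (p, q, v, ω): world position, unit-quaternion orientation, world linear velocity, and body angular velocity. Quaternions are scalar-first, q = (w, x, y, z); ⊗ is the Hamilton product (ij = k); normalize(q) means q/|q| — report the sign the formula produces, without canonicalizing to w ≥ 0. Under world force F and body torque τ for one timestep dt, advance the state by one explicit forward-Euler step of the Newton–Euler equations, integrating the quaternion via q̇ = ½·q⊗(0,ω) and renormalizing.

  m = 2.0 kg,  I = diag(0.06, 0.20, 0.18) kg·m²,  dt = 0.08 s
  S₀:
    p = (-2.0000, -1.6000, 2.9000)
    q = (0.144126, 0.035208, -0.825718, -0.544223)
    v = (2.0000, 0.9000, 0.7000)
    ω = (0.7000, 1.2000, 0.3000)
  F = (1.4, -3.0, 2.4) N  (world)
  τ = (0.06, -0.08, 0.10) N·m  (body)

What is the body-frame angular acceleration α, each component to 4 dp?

precession coupling ω×(Iω) = (-0.0072, -0.0252, 0.1176)
(τ − ω×Iω)/I = (1.1200, -0.2740, -0.0978)

α = (1.1200, -0.2740, -0.0978)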